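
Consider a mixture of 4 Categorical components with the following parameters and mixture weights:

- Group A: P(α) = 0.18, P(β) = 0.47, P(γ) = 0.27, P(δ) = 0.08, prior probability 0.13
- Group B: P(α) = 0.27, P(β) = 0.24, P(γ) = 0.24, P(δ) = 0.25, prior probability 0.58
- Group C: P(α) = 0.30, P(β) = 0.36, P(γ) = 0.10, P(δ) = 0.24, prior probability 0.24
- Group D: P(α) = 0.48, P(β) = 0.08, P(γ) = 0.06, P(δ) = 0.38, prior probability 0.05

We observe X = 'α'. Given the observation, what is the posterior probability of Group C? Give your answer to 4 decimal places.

0.2609

By Bayes' theorem, P(k | x) = P(Z=k) f_k(x) / Σ_j P(Z=j) f_j(x).
Evaluate each component's likelihood at the observed value:
  f_A = P(α | comp) = 0.18
  f_B = P(α | comp) = 0.27
  f_C = P(α | comp) = 0.30
  f_D = P(α | comp) = 0.48
Prior × likelihood for each component:
  P(Z=A)·f_A = 0.13 × 0.18 = 0.0234
  P(Z=B)·f_B = 0.58 × 0.27 = 0.1566
  P(Z=C)·f_C = 0.24 × 0.3 = 0.072
  P(Z=D)·f_D = 0.05 × 0.48 = 0.024
Denominator: 0.0234 + 0.1566 + 0.072 + 0.024 = 0.276
So the posterior for Group C is 0.072 / 0.276 ≈ 0.2609.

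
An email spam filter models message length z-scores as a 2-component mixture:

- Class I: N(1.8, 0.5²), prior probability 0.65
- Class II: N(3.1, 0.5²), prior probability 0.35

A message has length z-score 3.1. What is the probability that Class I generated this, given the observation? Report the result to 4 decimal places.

The responsibility of component k is w_k f_k(x) divided by Σ_j w_j f_j(x).
Evaluate each component's likelihood at the observed value:
  p_I = (1/(0.5·√(2π)))·exp(−(3.1−1.8)²/(2·0.5²)) = 0.797885·exp(-3.38000) = 0.0271659
  p_II = (1/(0.5·√(2π)))·exp(−(3.1−3.1)²/(2·0.5²)) = 0.797885·exp(-0.00000) = 0.797885
Weight by the priors:
  w_I·p_I = 0.65 × 0.0271659 = 0.0176579
  w_II·p_II = 0.35 × 0.797885 = 0.27926
Sum: 0.0176579 + 0.27926 = 0.296917
So the posterior for Class I is 0.0176579 / 0.296917 ≈ 0.0595.

0.0595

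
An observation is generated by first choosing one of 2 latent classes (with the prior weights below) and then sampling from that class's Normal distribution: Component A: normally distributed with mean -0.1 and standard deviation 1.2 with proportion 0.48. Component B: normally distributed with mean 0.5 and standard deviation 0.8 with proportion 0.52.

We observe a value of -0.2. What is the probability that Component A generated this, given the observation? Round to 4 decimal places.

0.4735

The responsibility of component k is P(Z=k) f_k(x) divided by Σ_j P(Z=j) f_j(x).
Component likelihoods at x = -0.2:
  p_A = (1/(1.2·√(2π)))·exp(−(-0.2−-0.1)²/(2·1.2²)) = 0.332452·exp(-0.00347) = 0.3313
  p_B = (1/(0.8·√(2π)))·exp(−(-0.2−0.5)²/(2·0.8²)) = 0.498678·exp(-0.38281) = 0.340069
Weight by the priors:
  P(Z=A)·p_A = 0.48 × 0.3313 = 0.159024
  P(Z=B)·p_B = 0.52 × 0.340069 = 0.176836
Evidence: 0.159024 + 0.176836 = 0.33586
P(Component A | data) = 0.159024 / 0.33586 ≈ 0.4735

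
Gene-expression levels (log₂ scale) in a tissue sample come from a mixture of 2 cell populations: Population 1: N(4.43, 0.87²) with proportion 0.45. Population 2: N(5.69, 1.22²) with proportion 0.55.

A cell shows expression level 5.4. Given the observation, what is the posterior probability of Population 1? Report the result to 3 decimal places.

0.388

P(component k | x) = P(Z=k)·f_k(x) / marginal(x), where marginal(x) = Σ_j P(Z=j)·f_j(x).
Component likelihoods at x = 5.4:
  f_1 = (1/(0.87·√(2π)))·exp(−(5.4−4.43)²/(2·0.87²)) = 0.458554·exp(-0.62155) = 0.246295
  f_2 = (1/(1.22·√(2π)))·exp(−(5.4−5.69)²/(2·1.22²)) = 0.327002·exp(-0.02825) = 0.317893
Multiply by the mixture weights:
  P(Z=1)·f_1 = 0.45 × 0.246295 = 0.110833
  P(Z=2)·f_2 = 0.55 × 0.317893 = 0.174841
Normaliser: 0.110833 + 0.174841 = 0.285674
Responsibility of Population 1: 0.110833 / 0.285674 ≈ 0.388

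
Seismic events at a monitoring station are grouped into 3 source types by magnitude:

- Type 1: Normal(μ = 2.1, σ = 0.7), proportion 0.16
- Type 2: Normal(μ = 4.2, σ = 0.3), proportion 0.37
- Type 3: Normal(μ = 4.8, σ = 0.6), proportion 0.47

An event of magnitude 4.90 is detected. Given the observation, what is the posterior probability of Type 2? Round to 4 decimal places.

0.0950

The responsibility of component k is P(Z=k) f_k(x) divided by Σ_j P(Z=j) f_j(x).
Component likelihoods at x = 4.90:
  f_1 = (1/(0.7·√(2π)))·exp(−(4.90−2.1)²/(2·0.7²)) = 0.569918·exp(-8.00000) = 0.000191186
  f_2 = (1/(0.3·√(2π)))·exp(−(4.90−4.2)²/(2·0.3²)) = 1.329808·exp(-2.72222) = 0.0874063
  f_3 = (1/(0.6·√(2π)))·exp(−(4.90−4.8)²/(2·0.6²)) = 0.664904·exp(-0.01389) = 0.655733
Unnormalised posteriors:
  P(Z=1)·f_1 = 0.16 × 0.000191186 = 3.05898e-05
  P(Z=2)·f_2 = 0.37 × 0.0874063 = 0.0323403
  P(Z=3)·f_3 = 0.47 × 0.655733 = 0.308194
Marginal: 3.05898e-05 + 0.0323403 + 0.308194 = 0.340565
P(Type 2 | 4.90) = 0.0323403 / 0.340565 ≈ 0.0950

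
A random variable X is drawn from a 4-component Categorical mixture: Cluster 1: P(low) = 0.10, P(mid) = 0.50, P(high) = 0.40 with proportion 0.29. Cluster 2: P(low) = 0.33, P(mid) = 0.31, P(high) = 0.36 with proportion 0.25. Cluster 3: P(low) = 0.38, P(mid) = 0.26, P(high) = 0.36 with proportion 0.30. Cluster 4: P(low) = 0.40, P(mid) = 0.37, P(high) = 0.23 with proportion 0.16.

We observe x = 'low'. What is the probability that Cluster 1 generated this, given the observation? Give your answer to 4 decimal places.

0.1002

Posterior ∝ prior × likelihood, so P(k | x) ∝ P(Z=k) f_k(x); normalise over all components.
Evaluate each component's likelihood at the observed value:
  L_1 = P(low | comp) = 0.10
  L_2 = P(low | comp) = 0.33
  L_3 = P(low | comp) = 0.38
  L_4 = P(low | comp) = 0.40
Prior × likelihood for each component:
  P(Z=1)·L_1 = 0.29 × 0.1 = 0.029
  P(Z=2)·L_2 = 0.25 × 0.33 = 0.0825
  P(Z=3)·L_3 = 0.30 × 0.38 = 0.114
  P(Z=4)·L_4 = 0.16 × 0.4 = 0.064
Normaliser: 0.029 + 0.0825 + 0.114 + 0.064 = 0.2895
P(Cluster 1 | 'low') ≈ 0.1002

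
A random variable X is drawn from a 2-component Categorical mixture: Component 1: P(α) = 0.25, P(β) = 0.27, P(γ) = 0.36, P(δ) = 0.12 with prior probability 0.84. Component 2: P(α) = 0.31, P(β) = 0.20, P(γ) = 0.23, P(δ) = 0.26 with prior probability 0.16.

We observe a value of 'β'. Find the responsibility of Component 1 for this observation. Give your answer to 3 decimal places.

0.876

Posterior ∝ prior × likelihood, so P(k | x) ∝ π_k f_k(x); normalise over all components.
Categorical probabilities:
  f_1 = P(β | comp) = 0.27
  f_2 = P(β | comp) = 0.20
Unnormalised posteriors:
  π_1·f_1 = 0.84 × 0.27 = 0.2268
  π_2·f_2 = 0.16 × 0.2 = 0.032
Sum: 0.2268 + 0.032 = 0.2588
Responsibility of Component 1: 0.2268 / 0.2588 ≈ 0.876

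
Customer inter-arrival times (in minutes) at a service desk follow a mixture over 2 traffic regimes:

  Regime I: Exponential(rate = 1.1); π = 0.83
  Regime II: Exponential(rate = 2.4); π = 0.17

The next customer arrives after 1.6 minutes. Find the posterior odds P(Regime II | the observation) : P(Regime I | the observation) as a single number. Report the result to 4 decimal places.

0.0558

The posterior odds equal the prior odds times the likelihood ratio: (w_i/w_j)·(f_i(x)/f_j(x)).
Evaluate each component's likelihood at the observed value:
  f_I = 1.1·e^(−1.1·1.6) = 1.1·e^(−1.7600) = 0.189249
  f_II = 2.4·e^(−2.4·1.6) = 2.4·e^(−3.8400) = 0.0515846
0.00876939 / 0.157077 ≈ 0.0558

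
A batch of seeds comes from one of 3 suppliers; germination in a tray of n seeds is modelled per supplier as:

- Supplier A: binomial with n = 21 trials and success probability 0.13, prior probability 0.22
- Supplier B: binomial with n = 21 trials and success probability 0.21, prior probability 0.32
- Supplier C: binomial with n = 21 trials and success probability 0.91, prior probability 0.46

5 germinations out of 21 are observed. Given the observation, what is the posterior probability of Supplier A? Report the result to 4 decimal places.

The responsibility of component k is π_k f_k(x) divided by Σ_j π_j f_j(x).
Component likelihoods at x = 5 germinations out of 21:
  f_A = 0.0813894
  f_B = 0.191282
  f_C = 2.35304e-13
Multiply by the mixture weights:
  π_A·f_A = 0.22 × 0.0813894 = 0.0179057
  π_B·f_B = 0.32 × 0.191282 = 0.0612101
  π_C·f_C = 0.46 × 2.35304e-13 = 1.0824e-13
Denominator: 0.0179057 + 0.0612101 + 1.0824e-13 = 0.0791158
Responsibility of Supplier A: 0.0179057 / 0.0791158 ≈ 0.2263

0.2263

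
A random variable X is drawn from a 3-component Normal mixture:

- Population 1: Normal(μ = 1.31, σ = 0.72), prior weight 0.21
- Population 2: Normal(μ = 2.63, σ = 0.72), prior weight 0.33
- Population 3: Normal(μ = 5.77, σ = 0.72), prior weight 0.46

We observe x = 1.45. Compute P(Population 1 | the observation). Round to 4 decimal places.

0.7052

By Bayes' theorem, P(k | x) = w_k f_k(x) / Σ_j w_j f_j(x).
Component likelihoods at x = 1.45:
  L_1 = (1/(0.72·√(2π)))·exp(−(1.45−1.31)²/(2·0.72²)) = 0.554087·exp(-0.01890) = 0.54371
  L_2 = (1/(0.72·√(2π)))·exp(−(1.45−2.63)²/(2·0.72²)) = 0.554087·exp(-1.34298) = 0.144654
  L_3 = (1/(0.72·√(2π)))·exp(−(1.45−5.77)²/(2·0.72²)) = 0.554087·exp(-18.00000) = 8.43873e-09
Prior × likelihood for each component:
  w_1·L_1 = 0.21 × 0.54371 = 0.114179
  w_2·L_2 = 0.33 × 0.144654 = 0.0477357
  w_3·L_3 = 0.46 × 8.43873e-09 = 3.88181e-09
Marginal: 0.114179 + 0.0477357 + 3.88181e-09 = 0.161915
Responsibility of Population 1: 0.114179 / 0.161915 ≈ 0.7052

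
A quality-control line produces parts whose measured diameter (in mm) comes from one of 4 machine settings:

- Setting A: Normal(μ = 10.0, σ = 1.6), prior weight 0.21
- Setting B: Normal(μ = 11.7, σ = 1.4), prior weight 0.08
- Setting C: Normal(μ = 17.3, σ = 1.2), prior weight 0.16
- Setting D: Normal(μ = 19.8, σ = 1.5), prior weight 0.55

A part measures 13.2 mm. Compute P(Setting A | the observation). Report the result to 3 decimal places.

0.353

Apply Bayes' rule: the posterior for each component is proportional to its prior times its likelihood at x.
Evaluate each component's likelihood at the observed value:
  f_A = (1/(1.6·√(2π)))·exp(−(13.2−10.0)²/(2·1.6²)) = 0.249339·exp(-2.00000) = 0.0337444
  f_B = (1/(1.4·√(2π)))·exp(−(13.2−11.7)²/(2·1.4²)) = 0.284959·exp(-0.57398) = 0.160511
  f_C = (1/(1.2·√(2π)))·exp(−(13.2−17.3)²/(2·1.2²)) = 0.332452·exp(-5.83681) = 0.000970144
  f_D = (1/(1.5·√(2π)))·exp(−(13.2−19.8)²/(2·1.5²)) = 0.265962·exp(-9.68000) = 1.66283e-05
Weight by the priors:
  P(Z=A)·f_A = 0.21 × 0.0337444 = 0.00708631
  P(Z=B)·f_B = 0.08 × 0.160511 = 0.0128409
  P(Z=C)·f_C = 0.16 × 0.000970144 = 0.000155223
  P(Z=D)·f_D = 0.55 × 1.66283e-05 = 9.14557e-06
Evidence: 0.00708631 + 0.0128409 + 0.000155223 + 9.14557e-06 = 0.0200916
So the posterior for Setting A is 0.00708631 / 0.0200916 ≈ 0.353.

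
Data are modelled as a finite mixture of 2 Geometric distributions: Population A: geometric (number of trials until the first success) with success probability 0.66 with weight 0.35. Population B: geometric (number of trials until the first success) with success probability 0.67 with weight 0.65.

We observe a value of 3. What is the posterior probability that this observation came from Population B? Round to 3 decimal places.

The responsibility of component k is π_k f_k(x) divided by Σ_j π_j f_j(x).
Evaluate each component's likelihood at the observed value:
  f_A = 0.076296
  f_B = 0.072963
Weight by the priors:
  π_A·f_A = 0.35 × 0.076296 = 0.0267036
  π_B·f_B = 0.65 × 0.072963 = 0.0474259
Evidence: 0.0267036 + 0.0474259 = 0.0741295
Responsibility of Population B: 0.0474259 / 0.0741295 ≈ 0.640

0.640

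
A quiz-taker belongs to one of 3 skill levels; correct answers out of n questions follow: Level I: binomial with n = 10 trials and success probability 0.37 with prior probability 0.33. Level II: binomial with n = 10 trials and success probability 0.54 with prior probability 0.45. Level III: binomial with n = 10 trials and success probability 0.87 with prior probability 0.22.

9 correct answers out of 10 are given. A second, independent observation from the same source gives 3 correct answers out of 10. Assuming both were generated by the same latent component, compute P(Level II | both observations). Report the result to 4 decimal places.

0.9064

By Bayes' theorem, P(k | x) = π_k f_k(x) / Σ_j π_j f_j(x).
Since both observations come from the same component, the likelihood for component k is f_k(x₁)·f_k(x₂).
  p_I = [C(10,9)·0.37^9·0.63^1 = 10·0.000129962·0.63 = 0.000818759] × [0.239425] = 0.000196032
  p_II = [C(10,9)·0.54^9·0.46^1 = 10·0.00390431·0.46 = 0.0179598] × [0.0823507] = 0.001479
  p_III = [C(10,9)·0.87^9·0.13^1 = 10·0.285544·0.13 = 0.371207] × [4.95841e-05] = 1.8406e-05
Multiply by the mixture weights:
  π_I·p_I = 0.33 × 0.000196032 = 6.46905e-05
  π_II·p_II = 0.45 × 0.001479 = 0.000665551
  π_III·p_III = 0.22 × 1.8406e-05 = 4.04932e-06
Denominator: 6.46905e-05 + 0.000665551 + 4.04932e-06 = 0.000734291
So the posterior for Level II is 0.000665551 / 0.000734291 ≈ 0.9064.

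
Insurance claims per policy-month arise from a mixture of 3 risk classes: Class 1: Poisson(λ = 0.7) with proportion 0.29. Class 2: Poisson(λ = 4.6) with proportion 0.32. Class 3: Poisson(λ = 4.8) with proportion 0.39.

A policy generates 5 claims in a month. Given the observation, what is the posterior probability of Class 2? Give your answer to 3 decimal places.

0.447

The responsibility of component k is π_k f_k(x) divided by Σ_j π_j f_j(x).
Component likelihoods at x = 5 claims:
  p_1 = 0.000695509
  p_2 = 0.172526
  p_3 = 0.174748
Unnormalised posteriors:
  π_1·p_1 = 0.29 × 0.000695509 = 0.000201698
  π_2·p_2 = 0.32 × 0.172526 = 0.0552082
  π_3·p_3 = 0.39 × 0.174748 = 0.0681516
Marginal: 0.000201698 + 0.0552082 + 0.0681516 = 0.123561
P(Class 2 | the observation) = 0.0552082 / 0.123561 ≈ 0.447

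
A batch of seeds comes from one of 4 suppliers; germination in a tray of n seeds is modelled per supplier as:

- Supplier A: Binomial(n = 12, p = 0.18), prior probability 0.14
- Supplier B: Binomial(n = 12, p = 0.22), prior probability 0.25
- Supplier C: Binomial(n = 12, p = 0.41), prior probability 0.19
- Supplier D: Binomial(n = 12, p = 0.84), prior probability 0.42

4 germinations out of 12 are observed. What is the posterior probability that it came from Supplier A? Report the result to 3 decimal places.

By Bayes' theorem, P(k | x) = π_k f_k(x) / Σ_j π_j f_j(x).
Component likelihoods at x = 4 germinations out of 12:
  p_A = C(12,4)·0.18^4·0.82^8 = 495·0.00104976·0.204414 = 0.10622
  p_B = C(12,4)·0.22^4·0.78^8 = 495·0.00234256·0.137011 = 0.158874
  p_C = C(12,4)·0.41^4·0.59^8 = 495·0.0282576·0.014683 = 0.205379
  p_D = C(12,4)·0.84^4·0.16^8 = 495·0.497871·4.29497e-07 = 0.000105848
Prior × likelihood for each component:
  π_A·p_A = 0.14 × 0.10622 = 0.0148708
  π_B·p_B = 0.25 × 0.158874 = 0.0397185
  π_C·p_C = 0.19 × 0.205379 = 0.0390221
  π_D·p_D = 0.42 × 0.000105848 = 4.44561e-05
Normaliser: 0.0148708 + 0.0397185 + 0.0390221 + 4.44561e-05 = 0.0936558
P(Supplier A | x) = 0.0148708 / 0.0936558 ≈ 0.159

0.159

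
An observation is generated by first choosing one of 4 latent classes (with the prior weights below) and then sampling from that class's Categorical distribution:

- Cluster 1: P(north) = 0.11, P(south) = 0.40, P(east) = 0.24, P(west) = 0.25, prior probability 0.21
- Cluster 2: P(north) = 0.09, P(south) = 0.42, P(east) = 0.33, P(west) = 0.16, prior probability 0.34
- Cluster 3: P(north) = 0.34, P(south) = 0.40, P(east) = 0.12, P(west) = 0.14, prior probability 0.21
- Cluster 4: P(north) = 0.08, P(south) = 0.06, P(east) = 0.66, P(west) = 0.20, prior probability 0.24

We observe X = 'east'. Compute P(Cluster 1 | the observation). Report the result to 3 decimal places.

Apply Bayes' rule: the posterior for each component is proportional to its prior times its likelihood at x.
Component likelihoods at x = 'east':
  p_1 = 0.24
  p_2 = 0.33
  p_3 = 0.12
  p_4 = 0.66
Unnormalised posteriors:
  π_1·p_1 = 0.21 × 0.24 = 0.0504
  π_2·p_2 = 0.34 × 0.33 = 0.1122
  π_3·p_3 = 0.21 × 0.12 = 0.0252
  π_4·p_4 = 0.24 × 0.66 = 0.1584
Normaliser: 0.0504 + 0.1122 + 0.0252 + 0.1584 = 0.3462
Responsibility of Cluster 1: 0.0504 / 0.3462 ≈ 0.146

0.146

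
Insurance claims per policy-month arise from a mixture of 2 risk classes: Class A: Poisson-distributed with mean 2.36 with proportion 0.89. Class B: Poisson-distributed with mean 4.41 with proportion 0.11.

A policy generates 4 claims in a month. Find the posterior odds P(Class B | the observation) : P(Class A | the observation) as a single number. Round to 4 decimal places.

Since P(k|x) ∝ w_k f_k(x), the posterior odds are w_i f_i(x) / (w_j f_j(x)).
Poisson probabilities:
  f_A = e^(−2.36)·2.36^4/4! = 0.12204
  f_B = e^(−4.41)·4.41^4/4! = 0.19156
0.0210716 / 0.108615 ≈ 0.1940

0.1940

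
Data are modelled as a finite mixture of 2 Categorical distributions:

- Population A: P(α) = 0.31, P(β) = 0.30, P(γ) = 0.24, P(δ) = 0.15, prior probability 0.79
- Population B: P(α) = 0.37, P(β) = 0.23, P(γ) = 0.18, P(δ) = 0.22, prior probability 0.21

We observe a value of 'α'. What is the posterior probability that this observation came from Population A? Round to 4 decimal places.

Posterior ∝ prior × likelihood, so P(k | x) ∝ π_k f_k(x); normalise over all components.
Categorical probabilities:
  p_A = P(α | comp) = 0.31
  p_B = P(α | comp) = 0.37
Weight by the priors:
  π_A·p_A = 0.79 × 0.31 = 0.2449
  π_B·p_B = 0.21 × 0.37 = 0.0777
Evidence: 0.2449 + 0.0777 = 0.3226
P(Population A | 'α') = 0.2449 / 0.3226 ≈ 0.7591

0.7591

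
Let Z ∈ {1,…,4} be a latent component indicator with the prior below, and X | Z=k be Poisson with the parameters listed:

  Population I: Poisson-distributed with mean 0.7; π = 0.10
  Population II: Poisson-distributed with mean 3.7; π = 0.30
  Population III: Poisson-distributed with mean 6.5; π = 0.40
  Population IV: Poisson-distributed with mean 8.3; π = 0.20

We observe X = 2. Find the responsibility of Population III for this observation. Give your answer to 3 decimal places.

Posterior ∝ prior × likelihood, so P(k | x) ∝ P(Z=k) f_k(x); normalise over all components.
Poisson probabilities:
  f_I = e^(−0.7)·0.7^2/2! = 0.121663
  f_II = e^(−3.7)·3.7^2/2! = 0.169233
  f_III = e^(−6.5)·6.5^2/2! = 0.0317602
  f_IV = e^(−8.3)·8.3^2/2! = 0.00856016
Unnormalised posteriors:
  P(Z=I)·f_I = 0.10 × 0.121663 = 0.0121663
  P(Z=II)·f_II = 0.30 × 0.169233 = 0.0507698
  P(Z=III)·f_III = 0.40 × 0.0317602 = 0.0127041
  P(Z=IV)·f_IV = 0.20 × 0.00856016 = 0.00171203
Normaliser: 0.0121663 + 0.0507698 + 0.0127041 + 0.00171203 = 0.0773522
So the posterior for Population III is 0.0127041 / 0.0773522 ≈ 0.164.

0.164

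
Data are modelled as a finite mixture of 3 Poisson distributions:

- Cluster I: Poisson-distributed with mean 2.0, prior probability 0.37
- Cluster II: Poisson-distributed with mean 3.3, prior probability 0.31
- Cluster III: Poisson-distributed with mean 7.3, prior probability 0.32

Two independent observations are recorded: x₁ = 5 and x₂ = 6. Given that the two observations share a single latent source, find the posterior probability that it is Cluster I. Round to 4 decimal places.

0.0203

Apply Bayes' rule: the posterior for each component is proportional to its prior times its likelihood at x.
Since both observations come from the same component, the likelihood for component k is f_k(x₁)·f_k(x₂).
  f_I = [e^(−2.0)·2.0^5/5! = 0.0360894] × [0.0120298] = 0.000434148
  f_II = [e^(−3.3)·3.3^5/5! = 0.120286] × [0.0661575] = 0.00795785
  f_III = [e^(−7.3)·7.3^5/5! = 0.116703] × [0.141989] = 0.0165706
Weight by the priors:
  P(Z=I)·f_I = 0.37 × 0.000434148 = 0.000160635
  P(Z=II)·f_II = 0.31 × 0.00795785 = 0.00246694
  P(Z=III)·f_III = 0.32 × 0.0165706 = 0.00530259
Denominator: 0.000160635 + 0.00246694 + 0.00530259 = 0.00793016
Responsibility of Cluster I: 0.000160635 / 0.00793016 ≈ 0.0203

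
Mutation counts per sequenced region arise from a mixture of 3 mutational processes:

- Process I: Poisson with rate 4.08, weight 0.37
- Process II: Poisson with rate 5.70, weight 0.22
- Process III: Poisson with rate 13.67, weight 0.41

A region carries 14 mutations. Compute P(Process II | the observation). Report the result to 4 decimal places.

Apply Bayes' rule: the posterior for each component is proportional to its prior times its likelihood at x.
Evaluate each component's likelihood at the observed value:
  L_I = 6.8693e-05
  L_II = 0.00146677
  L_III = 0.105571
Weight by the priors:
  π_I·L_I = 0.37 × 6.8693e-05 = 2.54164e-05
  π_II·L_II = 0.22 × 0.00146677 = 0.000322689
  π_III·L_III = 0.41 × 0.105571 = 0.0432842
Denominator: 2.54164e-05 + 0.000322689 + 0.0432842 = 0.0436323
Responsibility of Process II: 0.000322689 / 0.0436323 ≈ 0.0074

0.0074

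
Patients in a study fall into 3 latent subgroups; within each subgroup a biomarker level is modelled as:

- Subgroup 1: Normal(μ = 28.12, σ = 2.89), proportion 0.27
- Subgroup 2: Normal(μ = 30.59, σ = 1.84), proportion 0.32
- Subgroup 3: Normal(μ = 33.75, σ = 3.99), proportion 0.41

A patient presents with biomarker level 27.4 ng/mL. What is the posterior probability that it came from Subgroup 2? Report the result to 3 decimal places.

The responsibility of component k is P(Z=k) f_k(x) divided by Σ_j P(Z=j) f_j(x).
Evaluate each component's likelihood at the observed value:
  p_1 = 0.133824
  p_2 = 0.0482406
  p_3 = 0.0281803
Prior × likelihood for each component:
  P(Z=1)·p_1 = 0.27 × 0.133824 = 0.0361325
  P(Z=2)·p_2 = 0.32 × 0.0482406 = 0.015437
  P(Z=3)·p_3 = 0.41 × 0.0281803 = 0.0115539
Sum: 0.0361325 + 0.015437 + 0.0115539 = 0.0631234
P(Subgroup 2 | the observation) ≈ 0.245

0.245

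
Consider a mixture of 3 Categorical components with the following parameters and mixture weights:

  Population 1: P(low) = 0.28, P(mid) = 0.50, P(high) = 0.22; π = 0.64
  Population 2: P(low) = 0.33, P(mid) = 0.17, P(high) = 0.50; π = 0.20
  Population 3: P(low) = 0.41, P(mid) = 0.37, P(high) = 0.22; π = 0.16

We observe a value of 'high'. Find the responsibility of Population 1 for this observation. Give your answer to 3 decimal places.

By Bayes' theorem, P(k | x) = π_k f_k(x) / Σ_j π_j f_j(x).
Component likelihoods at x = 'high':
  f_1 = 0.22
  f_2 = 0.5
  f_3 = 0.22
Prior × likelihood for each component:
  π_1·f_1 = 0.64 × 0.22 = 0.1408
  π_2·f_2 = 0.20 × 0.5 = 0.1
  π_3·f_3 = 0.16 × 0.22 = 0.0352
Sum: 0.1408 + 0.1 + 0.0352 = 0.276
So the posterior for Population 1 is 0.1408 / 0.276 ≈ 0.510.

0.510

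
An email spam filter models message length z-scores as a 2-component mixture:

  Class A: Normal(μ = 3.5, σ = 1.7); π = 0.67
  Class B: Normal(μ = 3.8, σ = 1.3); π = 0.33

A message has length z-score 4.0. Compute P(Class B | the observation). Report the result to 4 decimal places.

0.3993

The responsibility of component k is π_k f_k(x) divided by Σ_j π_j f_j(x).
Normal densities:
  L_A = (1/(1.7·√(2π)))·exp(−(4.0−3.5)²/(2·1.7²)) = 0.234672·exp(-0.04325) = 0.224738
  L_B = (1/(1.3·√(2π)))·exp(−(4.0−3.8)²/(2·1.3²)) = 0.306879·exp(-0.01183) = 0.303268
Prior × likelihood for each component:
  π_A·L_A = 0.67 × 0.224738 = 0.150575
  π_B·L_B = 0.33 × 0.303268 = 0.100079
Marginal: 0.150575 + 0.100079 = 0.250653
P(Class B | the observation) ≈ 0.3993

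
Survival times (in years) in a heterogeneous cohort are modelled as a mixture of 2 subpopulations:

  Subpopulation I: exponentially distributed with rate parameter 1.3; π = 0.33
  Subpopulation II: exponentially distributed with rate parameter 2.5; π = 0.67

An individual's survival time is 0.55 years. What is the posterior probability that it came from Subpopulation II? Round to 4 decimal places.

0.6687

Posterior ∝ prior × likelihood, so P(k | x) ∝ π_k f_k(x); normalise over all components.
Exponential densities:
  L_I = 0.63595
  L_II = 0.632099
Multiply by the mixture weights:
  π_I·L_I = 0.33 × 0.63595 = 0.209863
  π_II·L_II = 0.67 × 0.632099 = 0.423506
Denominator: 0.209863 + 0.423506 = 0.63337
P(Subpopulation II | x) ≈ 0.6687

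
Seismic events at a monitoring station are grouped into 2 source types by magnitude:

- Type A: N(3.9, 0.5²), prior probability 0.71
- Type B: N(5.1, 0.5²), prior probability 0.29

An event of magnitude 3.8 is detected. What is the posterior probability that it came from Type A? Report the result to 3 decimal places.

Posterior ∝ prior × likelihood, so P(k | x) ∝ π_k f_k(x); normalise over all components.
Evaluate each component's likelihood at the observed value:
  L_A = (1/(0.5·√(2π)))·exp(−(3.8−3.9)²/(2·0.5²)) = 0.797885·exp(-0.02000) = 0.782085
  L_B = (1/(0.5·√(2π)))·exp(−(3.8−5.1)²/(2·0.5²)) = 0.797885·exp(-3.38000) = 0.0271659
Unnormalised posteriors:
  π_A·L_A = 0.71 × 0.782085 = 0.555281
  π_B·L_B = 0.29 × 0.0271659 = 0.00787812
Denominator: 0.555281 + 0.00787812 = 0.563159
Responsibility of Type A: 0.555281 / 0.563159 ≈ 0.986

0.986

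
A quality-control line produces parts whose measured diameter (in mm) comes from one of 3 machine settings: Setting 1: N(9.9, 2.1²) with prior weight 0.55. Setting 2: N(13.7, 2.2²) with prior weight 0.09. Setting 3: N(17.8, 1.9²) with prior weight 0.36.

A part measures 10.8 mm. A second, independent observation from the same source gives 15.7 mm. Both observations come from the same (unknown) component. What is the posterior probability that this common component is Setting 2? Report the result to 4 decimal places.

0.6674

The responsibility of component k is π_k f_k(x) divided by Σ_j π_j f_j(x).
Since both observations come from the same component, the likelihood for component k is f_k(x₁)·f_k(x₂).
  L_1 = [0.173303] × [0.0041905] = 0.000726227
  L_2 = [0.0760627] × [0.119957] = 0.00912428
  L_3 = [0.000236989] × [0.113996] = 2.70157e-05
Prior × likelihood for each component:
  π_1·L_1 = 0.55 × 0.000726227 = 0.000399425
  π_2·L_2 = 0.09 × 0.00912428 = 0.000821185
  π_3·L_3 = 0.36 × 2.70157e-05 = 9.72566e-06
Marginal: 0.000399425 + 0.000821185 + 9.72566e-06 = 0.00123034
So the posterior for Setting 2 is 0.000821185 / 0.00123034 ≈ 0.6674.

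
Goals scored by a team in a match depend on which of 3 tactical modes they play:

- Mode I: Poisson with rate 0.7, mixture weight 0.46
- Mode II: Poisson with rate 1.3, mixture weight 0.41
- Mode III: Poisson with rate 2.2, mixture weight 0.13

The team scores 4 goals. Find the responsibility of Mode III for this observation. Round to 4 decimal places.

0.4743

Posterior ∝ prior × likelihood, so P(k | x) ∝ w_k f_k(x); normalise over all components.
Component likelihoods at x = 4 goals:
  L_I = 0.00496792
  L_II = 0.0324324
  L_III = 0.108151
Multiply by the mixture weights:
  w_I·L_I = 0.46 × 0.00496792 = 0.00228524
  w_II·L_II = 0.41 × 0.0324324 = 0.0132973
  w_III·L_III = 0.13 × 0.108151 = 0.0140597
Sum: 0.00228524 + 0.0132973 + 0.0140597 = 0.0296422
Responsibility of Mode III: 0.0140597 / 0.0296422 ≈ 0.4743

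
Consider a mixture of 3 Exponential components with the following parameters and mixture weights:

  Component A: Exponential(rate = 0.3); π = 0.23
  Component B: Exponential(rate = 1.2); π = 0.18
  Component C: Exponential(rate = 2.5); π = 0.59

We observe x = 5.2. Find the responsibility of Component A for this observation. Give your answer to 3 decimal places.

Posterior ∝ prior × likelihood, so P(k | x) ∝ π_k f_k(x); normalise over all components.
Evaluate each component's likelihood at the observed value:
  L_A = 0.0630408
  L_B = 0.00233983
  L_C = 5.65082e-06
Unnormalised posteriors:
  π_A·L_A = 0.23 × 0.0630408 = 0.0144994
  π_B·L_B = 0.18 × 0.00233983 = 0.000421169
  π_C·L_C = 0.59 × 5.65082e-06 = 3.33399e-06
Marginal: 0.0144994 + 0.000421169 + 3.33399e-06 = 0.0149239
P(Component A | 5.2) ≈ 0.972

0.972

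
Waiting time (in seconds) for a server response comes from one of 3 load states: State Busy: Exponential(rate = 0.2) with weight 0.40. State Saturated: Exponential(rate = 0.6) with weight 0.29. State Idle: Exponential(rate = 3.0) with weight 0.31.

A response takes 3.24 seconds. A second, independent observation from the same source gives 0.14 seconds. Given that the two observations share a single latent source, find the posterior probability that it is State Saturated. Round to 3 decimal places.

The responsibility of component k is w_k f_k(x) divided by Σ_j w_j f_j(x).
Since both observations come from the same component, the likelihood for component k is f_k(x₁)·f_k(x₂).
  L_Busy = [0.2·e^(−0.2·3.24) = 0.2·e^(−0.6480) = 0.104618] × [0.194478] = 0.0203459
  L_Saturated = [0.6·e^(−0.6·3.24) = 0.6·e^(−1.9440) = 0.0858782] × [0.551659] = 0.0473754
  L_Idle = [3.0·e^(−3.0·3.24) = 3.0·e^(−9.7200) = 0.00018021] × [1.97114] = 0.000355219
Weight by the priors:
  w_Busy·L_Busy = 0.40 × 0.0203459 = 0.00813836
  w_Saturated·L_Saturated = 0.29 × 0.0473754 = 0.0137389
  w_Idle·L_Idle = 0.31 × 0.000355219 = 0.000110118
Evidence: 0.00813836 + 0.0137389 + 0.000110118 = 0.0219874
P(State Saturated | data) = 0.0137389 / 0.0219874 ≈ 0.625

0.625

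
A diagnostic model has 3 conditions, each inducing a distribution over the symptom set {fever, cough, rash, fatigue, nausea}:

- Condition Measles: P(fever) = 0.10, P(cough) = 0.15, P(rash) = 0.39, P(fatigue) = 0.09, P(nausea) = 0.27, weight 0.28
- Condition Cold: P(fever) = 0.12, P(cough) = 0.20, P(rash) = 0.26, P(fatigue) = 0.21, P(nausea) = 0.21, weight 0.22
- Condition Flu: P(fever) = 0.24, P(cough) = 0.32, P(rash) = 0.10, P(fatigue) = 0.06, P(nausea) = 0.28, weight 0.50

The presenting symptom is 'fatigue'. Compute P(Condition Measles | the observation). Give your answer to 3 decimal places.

0.249

The responsibility of component k is π_k f_k(x) divided by Σ_j π_j f_j(x).
Component likelihoods at x = 'fatigue':
  f_Measles = 0.09
  f_Cold = 0.21
  f_Flu = 0.06
Prior × likelihood for each component:
  π_Measles·f_Measles = 0.28 × 0.09 = 0.0252
  π_Cold·f_Cold = 0.22 × 0.21 = 0.0462
  π_Flu·f_Flu = 0.50 × 0.06 = 0.03
Sum: 0.0252 + 0.0462 + 0.03 = 0.1014
Responsibility of Condition Measles: 0.0252 / 0.1014 ≈ 0.249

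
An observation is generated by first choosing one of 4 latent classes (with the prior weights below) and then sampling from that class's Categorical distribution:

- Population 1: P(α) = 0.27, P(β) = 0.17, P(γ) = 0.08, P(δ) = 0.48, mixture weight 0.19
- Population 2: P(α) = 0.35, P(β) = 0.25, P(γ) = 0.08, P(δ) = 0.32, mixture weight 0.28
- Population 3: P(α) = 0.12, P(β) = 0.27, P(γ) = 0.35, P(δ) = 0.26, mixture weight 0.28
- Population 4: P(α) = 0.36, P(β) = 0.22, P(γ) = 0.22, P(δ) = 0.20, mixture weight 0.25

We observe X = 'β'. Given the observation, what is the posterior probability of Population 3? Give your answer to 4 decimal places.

Apply Bayes' rule: the posterior for each component is proportional to its prior times its likelihood at x.
Component likelihoods at x = 'β':
  p_1 = 0.17
  p_2 = 0.25
  p_3 = 0.27
  p_4 = 0.22
Weight by the priors:
  π_1·p_1 = 0.19 × 0.17 = 0.0323
  π_2·p_2 = 0.28 × 0.25 = 0.07
  π_3·p_3 = 0.28 × 0.27 = 0.0756
  π_4·p_4 = 0.25 × 0.22 = 0.055
Normaliser: 0.0323 + 0.07 + 0.0756 + 0.055 = 0.2329
Responsibility of Population 3: 0.0756 / 0.2329 ≈ 0.3246

0.3246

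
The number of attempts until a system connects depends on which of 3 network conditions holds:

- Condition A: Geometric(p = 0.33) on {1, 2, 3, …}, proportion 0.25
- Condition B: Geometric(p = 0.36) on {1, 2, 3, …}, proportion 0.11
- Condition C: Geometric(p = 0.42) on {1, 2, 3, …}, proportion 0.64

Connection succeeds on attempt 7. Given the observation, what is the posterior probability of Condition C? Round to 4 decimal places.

0.5012

Apply Bayes' rule: the posterior for each component is proportional to its prior times its likelihood at x.
Evaluate each component's likelihood at the observed value:
  L_A = 0.33·(1−0.33)^6 = 0.33·0.0904584 = 0.0298513
  L_B = 0.36·(1−0.36)^6 = 0.36·0.0687195 = 0.024739
  L_C = 0.42·(1−0.42)^6 = 0.42·0.0380687 = 0.0159889
Multiply by the mixture weights:
  w_A·L_A = 0.25 × 0.0298513 = 0.00746282
  w_B·L_B = 0.11 × 0.024739 = 0.00272129
  w_C·L_C = 0.64 × 0.0159889 = 0.0102329
Normaliser: 0.00746282 + 0.00272129 + 0.0102329 = 0.020417
Responsibility of Condition C: 0.0102329 / 0.020417 ≈ 0.5012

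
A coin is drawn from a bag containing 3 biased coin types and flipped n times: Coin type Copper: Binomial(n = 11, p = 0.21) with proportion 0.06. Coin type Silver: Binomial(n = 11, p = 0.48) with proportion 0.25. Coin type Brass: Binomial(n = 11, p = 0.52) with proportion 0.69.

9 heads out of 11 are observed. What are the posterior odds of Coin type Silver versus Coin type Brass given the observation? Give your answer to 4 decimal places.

Only the two components matter; the odds are (π_i f_i(x)) / (π_j f_j(x)).
Evaluate each component's likelihood at the observed value:
  L_Copper = C(11,9)·0.21^9·0.79^2 = 55·7.9428e-07·0.6241 = 2.72641e-05
  L_Silver = C(11,9)·0.48^9·0.52^2 = 55·0.00135261·0.2704 = 0.0201159
  L_Brass = C(11,9)·0.52^9·0.48^2 = 55·0.00277991·0.2304 = 0.035227
Posterior odds = (π_Silver·L_Silver) / (π_Brass·L_Brass) = (0.25·0.0201159) / (0.69·0.035227) = 0.00502899 / 0.0243066 ≈ 0.2069

0.2069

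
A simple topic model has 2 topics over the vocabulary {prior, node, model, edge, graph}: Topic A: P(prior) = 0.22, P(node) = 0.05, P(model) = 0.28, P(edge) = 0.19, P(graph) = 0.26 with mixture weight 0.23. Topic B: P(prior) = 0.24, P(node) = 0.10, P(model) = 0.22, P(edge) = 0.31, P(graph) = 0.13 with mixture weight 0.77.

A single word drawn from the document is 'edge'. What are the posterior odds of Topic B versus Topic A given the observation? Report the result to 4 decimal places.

Only the two components matter; the odds are (π_i f_i(x)) / (π_j f_j(x)).
Categorical probabilities:
  f_A = P(edge | comp) = 0.19
  f_B = P(edge | comp) = 0.31
0.2387 / 0.0437 ≈ 5.4622

5.4622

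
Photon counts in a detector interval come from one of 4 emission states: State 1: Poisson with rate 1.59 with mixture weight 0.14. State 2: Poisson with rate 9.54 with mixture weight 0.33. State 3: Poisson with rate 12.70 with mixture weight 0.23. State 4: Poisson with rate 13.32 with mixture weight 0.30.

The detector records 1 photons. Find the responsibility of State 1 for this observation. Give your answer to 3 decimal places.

0.995

Posterior ∝ prior × likelihood, so P(k | x) ∝ π_k f_k(x); normalise over all components.
Component likelihoods at x = 1 photons:
  L_1 = e^(−1.59)·1.59^1/1! = 0.324242
  L_2 = e^(−9.54)·9.54^1/1! = 0.000686087
  L_3 = e^(−12.70)·12.70^1/1! = 3.87493e-05
  L_4 = e^(−13.32)·13.32^1/1! = 2.18626e-05
Multiply by the mixture weights:
  π_1·L_1 = 0.14 × 0.324242 = 0.0453938
  π_2·L_2 = 0.33 × 0.000686087 = 0.000226409
  π_3·L_3 = 0.23 × 3.87493e-05 = 8.91234e-06
  π_4·L_4 = 0.30 × 2.18626e-05 = 6.55878e-06
Evidence: 0.0453938 + 0.000226409 + 8.91234e-06 + 6.55878e-06 = 0.0456357
P(State 1 | data) ≈ 0.995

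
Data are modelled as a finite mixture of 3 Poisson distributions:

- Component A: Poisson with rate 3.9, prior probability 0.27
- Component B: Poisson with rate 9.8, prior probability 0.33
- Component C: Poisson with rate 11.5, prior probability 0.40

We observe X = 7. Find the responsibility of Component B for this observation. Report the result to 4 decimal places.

0.4650

Apply Bayes' rule: the posterior for each component is proportional to its prior times its likelihood at x.
Component likelihoods at x = 7:
  L_A = e^(−3.9)·3.9^7/7! = 0.0551154
  L_B = e^(−9.8)·9.8^7/7! = 0.0955138
  L_C = e^(−11.5)·11.5^7/7! = 0.0534648
Prior × likelihood for each component:
  π_A·L_A = 0.27 × 0.0551154 = 0.0148812
  π_B·L_B = 0.33 × 0.0955138 = 0.0315196
  π_C·L_C = 0.40 × 0.0534648 = 0.0213859
Evidence: 0.0148812 + 0.0315196 + 0.0213859 = 0.0677866
Responsibility of Component B: 0.0315196 / 0.0677866 ≈ 0.4650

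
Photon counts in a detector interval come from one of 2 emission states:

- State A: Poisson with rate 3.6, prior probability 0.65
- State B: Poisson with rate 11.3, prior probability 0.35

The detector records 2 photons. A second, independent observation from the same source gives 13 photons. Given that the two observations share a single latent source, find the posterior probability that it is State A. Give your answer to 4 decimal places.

0.2425

By Bayes' theorem, P(k | x) = π_k f_k(x) / Σ_j π_j f_j(x).
Since both observations come from the same component, the likelihood for component k is f_k(x₁)·f_k(x₂).
  f_A = [e^(−3.6)·3.6^2/2! = 0.177058] × [7.485e-05] = 1.32528e-05
  f_B = [e^(−11.3)·11.3^2/2! = 0.000789949] × [0.0973222] = 7.68796e-05
Multiply by the mixture weights:
  π_A·f_A = 0.65 × 1.32528e-05 = 8.61431e-06
  π_B·f_B = 0.35 × 7.68796e-05 = 2.69079e-05
Evidence: 8.61431e-06 + 2.69079e-05 = 3.55222e-05
P(State A | x₁,x₂) ≈ 0.2425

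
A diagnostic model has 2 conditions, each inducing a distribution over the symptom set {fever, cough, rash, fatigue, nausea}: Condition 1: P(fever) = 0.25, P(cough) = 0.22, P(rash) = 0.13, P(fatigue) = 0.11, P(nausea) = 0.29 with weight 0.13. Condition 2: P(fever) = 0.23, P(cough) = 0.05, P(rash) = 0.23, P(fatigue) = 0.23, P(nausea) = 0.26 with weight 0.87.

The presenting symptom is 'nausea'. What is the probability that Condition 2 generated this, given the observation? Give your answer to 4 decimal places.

0.8571

By Bayes' theorem, P(k | x) = π_k f_k(x) / Σ_j π_j f_j(x).
Evaluate each component's likelihood at the observed value:
  f_1 = 0.29
  f_2 = 0.26
Prior × likelihood for each component:
  π_1·f_1 = 0.13 × 0.29 = 0.0377
  π_2·f_2 = 0.87 × 0.26 = 0.2262
Marginal: 0.0377 + 0.2262 = 0.2639
P(Condition 2 | data) = 0.2262 / 0.2639 ≈ 0.8571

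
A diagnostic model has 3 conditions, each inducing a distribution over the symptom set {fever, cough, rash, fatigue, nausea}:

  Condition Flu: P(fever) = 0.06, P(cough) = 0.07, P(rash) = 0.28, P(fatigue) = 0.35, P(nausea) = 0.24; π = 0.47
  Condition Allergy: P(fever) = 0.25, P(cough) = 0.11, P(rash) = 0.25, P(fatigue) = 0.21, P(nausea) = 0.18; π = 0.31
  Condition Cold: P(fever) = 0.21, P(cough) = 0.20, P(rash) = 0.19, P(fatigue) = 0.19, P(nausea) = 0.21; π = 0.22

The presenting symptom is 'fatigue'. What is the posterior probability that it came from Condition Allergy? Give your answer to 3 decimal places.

Apply Bayes' rule: the posterior for each component is proportional to its prior times its likelihood at x.
Evaluate each component's likelihood at the observed value:
  L_Flu = P(fatigue | comp) = 0.35
  L_Allergy = P(fatigue | comp) = 0.21
  L_Cold = P(fatigue | comp) = 0.19
Multiply by the mixture weights:
  π_Flu·L_Flu = 0.47 × 0.35 = 0.1645
  π_Allergy·L_Allergy = 0.31 × 0.21 = 0.0651
  π_Cold·L_Cold = 0.22 × 0.19 = 0.0418
Evidence: 0.1645 + 0.0651 + 0.0418 = 0.2714
So the posterior for Condition Allergy is 0.0651 / 0.2714 ≈ 0.240.

0.240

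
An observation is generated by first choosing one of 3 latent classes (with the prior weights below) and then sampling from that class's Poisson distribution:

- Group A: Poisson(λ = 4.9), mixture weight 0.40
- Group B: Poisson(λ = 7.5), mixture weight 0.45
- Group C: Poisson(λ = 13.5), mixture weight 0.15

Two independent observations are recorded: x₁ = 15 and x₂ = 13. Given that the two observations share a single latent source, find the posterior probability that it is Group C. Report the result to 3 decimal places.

Posterior ∝ prior × likelihood, so P(k | x) ∝ π_k f_k(x); normalise over all components.
Since both observations come from the same component, the likelihood for component k is f_k(x₁)·f_k(x₂).
  f_A = [e^(−4.9)·4.9^15/15! = 0.000128351] × [0.0011226] = 1.44087e-07
  f_B = [e^(−7.5)·7.5^15/15! = 0.00565211] × [0.0211012] = 0.000119266
  f_C = [e^(−13.5)·13.5^15/15! = 0.0945217] × [0.108914] = 0.0102947
Weight by the priors:
  π_A·f_A = 0.40 × 1.44087e-07 = 5.76347e-08
  π_B·f_B = 0.45 × 0.000119266 = 5.36699e-05
  π_C·f_C = 0.15 × 0.0102947 = 0.00154421
Evidence: 5.76347e-08 + 5.36699e-05 + 0.00154421 = 0.00159794
Responsibility of Group C: 0.00154421 / 0.00159794 ≈ 0.966

0.966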